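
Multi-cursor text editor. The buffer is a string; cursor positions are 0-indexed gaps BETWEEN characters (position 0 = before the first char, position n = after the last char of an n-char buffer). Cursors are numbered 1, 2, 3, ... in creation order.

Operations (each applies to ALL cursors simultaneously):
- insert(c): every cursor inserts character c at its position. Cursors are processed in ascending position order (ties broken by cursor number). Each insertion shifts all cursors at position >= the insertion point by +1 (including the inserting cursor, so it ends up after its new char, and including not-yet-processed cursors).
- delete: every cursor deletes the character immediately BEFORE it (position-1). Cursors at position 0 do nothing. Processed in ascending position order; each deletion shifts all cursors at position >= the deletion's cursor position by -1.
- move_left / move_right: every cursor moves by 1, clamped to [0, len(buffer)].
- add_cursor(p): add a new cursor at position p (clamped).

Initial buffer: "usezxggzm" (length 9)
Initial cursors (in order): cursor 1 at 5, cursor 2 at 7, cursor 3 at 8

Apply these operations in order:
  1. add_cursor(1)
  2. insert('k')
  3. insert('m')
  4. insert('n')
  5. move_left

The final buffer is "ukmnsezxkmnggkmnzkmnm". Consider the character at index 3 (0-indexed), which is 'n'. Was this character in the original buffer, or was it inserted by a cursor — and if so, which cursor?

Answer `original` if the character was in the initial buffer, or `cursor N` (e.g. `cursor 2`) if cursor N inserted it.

After op 1 (add_cursor(1)): buffer="usezxggzm" (len 9), cursors c4@1 c1@5 c2@7 c3@8, authorship .........
After op 2 (insert('k')): buffer="uksezxkggkzkm" (len 13), cursors c4@2 c1@7 c2@10 c3@12, authorship .4....1..2.3.
After op 3 (insert('m')): buffer="ukmsezxkmggkmzkmm" (len 17), cursors c4@3 c1@9 c2@13 c3@16, authorship .44....11..22.33.
After op 4 (insert('n')): buffer="ukmnsezxkmnggkmnzkmnm" (len 21), cursors c4@4 c1@11 c2@16 c3@20, authorship .444....111..222.333.
After op 5 (move_left): buffer="ukmnsezxkmnggkmnzkmnm" (len 21), cursors c4@3 c1@10 c2@15 c3@19, authorship .444....111..222.333.
Authorship (.=original, N=cursor N): . 4 4 4 . . . . 1 1 1 . . 2 2 2 . 3 3 3 .
Index 3: author = 4

Answer: cursor 4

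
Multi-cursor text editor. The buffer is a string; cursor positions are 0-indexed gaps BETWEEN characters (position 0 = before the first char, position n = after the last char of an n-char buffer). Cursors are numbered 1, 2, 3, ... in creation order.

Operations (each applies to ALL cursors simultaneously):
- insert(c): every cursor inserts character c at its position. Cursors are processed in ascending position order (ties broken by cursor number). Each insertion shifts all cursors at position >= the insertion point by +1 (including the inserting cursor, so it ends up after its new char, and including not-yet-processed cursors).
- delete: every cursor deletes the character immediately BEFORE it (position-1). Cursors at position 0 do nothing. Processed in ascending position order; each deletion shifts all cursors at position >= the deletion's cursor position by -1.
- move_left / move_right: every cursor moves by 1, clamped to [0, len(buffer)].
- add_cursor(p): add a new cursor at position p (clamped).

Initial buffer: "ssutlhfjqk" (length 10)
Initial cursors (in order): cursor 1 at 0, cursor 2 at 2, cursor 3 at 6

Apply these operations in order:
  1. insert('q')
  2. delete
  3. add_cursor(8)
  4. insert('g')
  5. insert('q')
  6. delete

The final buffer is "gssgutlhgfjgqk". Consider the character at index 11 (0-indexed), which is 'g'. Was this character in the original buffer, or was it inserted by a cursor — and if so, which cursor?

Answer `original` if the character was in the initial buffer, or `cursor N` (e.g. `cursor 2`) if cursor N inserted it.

After op 1 (insert('q')): buffer="qssqutlhqfjqk" (len 13), cursors c1@1 c2@4 c3@9, authorship 1..2....3....
After op 2 (delete): buffer="ssutlhfjqk" (len 10), cursors c1@0 c2@2 c3@6, authorship ..........
After op 3 (add_cursor(8)): buffer="ssutlhfjqk" (len 10), cursors c1@0 c2@2 c3@6 c4@8, authorship ..........
After op 4 (insert('g')): buffer="gssgutlhgfjgqk" (len 14), cursors c1@1 c2@4 c3@9 c4@12, authorship 1..2....3..4..
After op 5 (insert('q')): buffer="gqssgqutlhgqfjgqqk" (len 18), cursors c1@2 c2@6 c3@12 c4@16, authorship 11..22....33..44..
After op 6 (delete): buffer="gssgutlhgfjgqk" (len 14), cursors c1@1 c2@4 c3@9 c4@12, authorship 1..2....3..4..
Authorship (.=original, N=cursor N): 1 . . 2 . . . . 3 . . 4 . .
Index 11: author = 4

Answer: cursor 4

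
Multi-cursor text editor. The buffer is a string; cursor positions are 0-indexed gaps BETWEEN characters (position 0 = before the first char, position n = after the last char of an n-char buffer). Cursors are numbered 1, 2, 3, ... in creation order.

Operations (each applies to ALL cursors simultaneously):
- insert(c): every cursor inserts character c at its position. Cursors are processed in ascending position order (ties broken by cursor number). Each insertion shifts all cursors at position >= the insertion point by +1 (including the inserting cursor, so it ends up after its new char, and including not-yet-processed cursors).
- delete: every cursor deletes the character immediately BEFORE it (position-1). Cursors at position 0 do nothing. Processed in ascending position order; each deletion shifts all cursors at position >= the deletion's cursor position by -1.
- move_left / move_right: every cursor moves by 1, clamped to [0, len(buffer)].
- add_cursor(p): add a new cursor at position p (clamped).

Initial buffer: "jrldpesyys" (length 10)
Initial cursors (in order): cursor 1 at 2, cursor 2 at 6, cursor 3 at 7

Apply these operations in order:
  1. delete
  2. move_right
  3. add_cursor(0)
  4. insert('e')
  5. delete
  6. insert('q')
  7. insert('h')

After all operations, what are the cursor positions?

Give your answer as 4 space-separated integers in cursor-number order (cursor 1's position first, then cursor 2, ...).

After op 1 (delete): buffer="jldpyys" (len 7), cursors c1@1 c2@4 c3@4, authorship .......
After op 2 (move_right): buffer="jldpyys" (len 7), cursors c1@2 c2@5 c3@5, authorship .......
After op 3 (add_cursor(0)): buffer="jldpyys" (len 7), cursors c4@0 c1@2 c2@5 c3@5, authorship .......
After op 4 (insert('e')): buffer="ejledpyeeys" (len 11), cursors c4@1 c1@4 c2@9 c3@9, authorship 4..1...23..
After op 5 (delete): buffer="jldpyys" (len 7), cursors c4@0 c1@2 c2@5 c3@5, authorship .......
After op 6 (insert('q')): buffer="qjlqdpyqqys" (len 11), cursors c4@1 c1@4 c2@9 c3@9, authorship 4..1...23..
After op 7 (insert('h')): buffer="qhjlqhdpyqqhhys" (len 15), cursors c4@2 c1@6 c2@13 c3@13, authorship 44..11...2323..

Answer: 6 13 13 2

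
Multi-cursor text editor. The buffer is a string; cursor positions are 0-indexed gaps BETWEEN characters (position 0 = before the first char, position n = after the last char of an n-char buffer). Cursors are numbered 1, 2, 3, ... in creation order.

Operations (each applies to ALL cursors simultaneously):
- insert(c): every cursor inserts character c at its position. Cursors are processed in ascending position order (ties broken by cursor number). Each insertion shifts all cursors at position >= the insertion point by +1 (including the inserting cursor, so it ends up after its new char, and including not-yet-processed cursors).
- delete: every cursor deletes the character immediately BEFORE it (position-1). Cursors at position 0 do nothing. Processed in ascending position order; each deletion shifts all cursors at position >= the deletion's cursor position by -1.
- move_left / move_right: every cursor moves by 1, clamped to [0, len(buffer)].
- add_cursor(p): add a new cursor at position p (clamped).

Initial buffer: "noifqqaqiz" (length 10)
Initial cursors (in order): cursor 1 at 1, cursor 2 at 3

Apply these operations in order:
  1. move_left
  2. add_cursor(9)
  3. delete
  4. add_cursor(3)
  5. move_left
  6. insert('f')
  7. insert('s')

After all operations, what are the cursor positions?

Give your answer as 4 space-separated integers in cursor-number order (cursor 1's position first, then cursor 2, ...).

After op 1 (move_left): buffer="noifqqaqiz" (len 10), cursors c1@0 c2@2, authorship ..........
After op 2 (add_cursor(9)): buffer="noifqqaqiz" (len 10), cursors c1@0 c2@2 c3@9, authorship ..........
After op 3 (delete): buffer="nifqqaqz" (len 8), cursors c1@0 c2@1 c3@7, authorship ........
After op 4 (add_cursor(3)): buffer="nifqqaqz" (len 8), cursors c1@0 c2@1 c4@3 c3@7, authorship ........
After op 5 (move_left): buffer="nifqqaqz" (len 8), cursors c1@0 c2@0 c4@2 c3@6, authorship ........
After op 6 (insert('f')): buffer="ffniffqqafqz" (len 12), cursors c1@2 c2@2 c4@5 c3@10, authorship 12..4....3..
After op 7 (insert('s')): buffer="ffssnifsfqqafsqz" (len 16), cursors c1@4 c2@4 c4@8 c3@14, authorship 1212..44....33..

Answer: 4 4 14 8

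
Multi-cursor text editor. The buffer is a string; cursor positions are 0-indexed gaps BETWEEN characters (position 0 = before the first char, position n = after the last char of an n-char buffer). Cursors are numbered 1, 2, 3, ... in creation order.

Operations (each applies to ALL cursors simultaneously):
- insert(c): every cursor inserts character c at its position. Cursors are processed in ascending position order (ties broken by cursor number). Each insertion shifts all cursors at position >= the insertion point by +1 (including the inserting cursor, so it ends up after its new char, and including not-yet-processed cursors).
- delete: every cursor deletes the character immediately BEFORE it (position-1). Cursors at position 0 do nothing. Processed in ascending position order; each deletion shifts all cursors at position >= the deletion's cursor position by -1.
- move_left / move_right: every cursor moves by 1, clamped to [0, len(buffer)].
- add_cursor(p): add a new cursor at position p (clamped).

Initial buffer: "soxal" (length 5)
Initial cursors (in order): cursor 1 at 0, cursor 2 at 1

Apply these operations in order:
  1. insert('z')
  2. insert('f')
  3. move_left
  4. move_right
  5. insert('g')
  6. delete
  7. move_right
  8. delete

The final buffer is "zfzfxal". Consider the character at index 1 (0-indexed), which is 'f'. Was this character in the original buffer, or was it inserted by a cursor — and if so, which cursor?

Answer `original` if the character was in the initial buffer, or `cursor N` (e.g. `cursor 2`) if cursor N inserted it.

Answer: cursor 1

Derivation:
After op 1 (insert('z')): buffer="zszoxal" (len 7), cursors c1@1 c2@3, authorship 1.2....
After op 2 (insert('f')): buffer="zfszfoxal" (len 9), cursors c1@2 c2@5, authorship 11.22....
After op 3 (move_left): buffer="zfszfoxal" (len 9), cursors c1@1 c2@4, authorship 11.22....
After op 4 (move_right): buffer="zfszfoxal" (len 9), cursors c1@2 c2@5, authorship 11.22....
After op 5 (insert('g')): buffer="zfgszfgoxal" (len 11), cursors c1@3 c2@7, authorship 111.222....
After op 6 (delete): buffer="zfszfoxal" (len 9), cursors c1@2 c2@5, authorship 11.22....
After op 7 (move_right): buffer="zfszfoxal" (len 9), cursors c1@3 c2@6, authorship 11.22....
After op 8 (delete): buffer="zfzfxal" (len 7), cursors c1@2 c2@4, authorship 1122...
Authorship (.=original, N=cursor N): 1 1 2 2 . . .
Index 1: author = 1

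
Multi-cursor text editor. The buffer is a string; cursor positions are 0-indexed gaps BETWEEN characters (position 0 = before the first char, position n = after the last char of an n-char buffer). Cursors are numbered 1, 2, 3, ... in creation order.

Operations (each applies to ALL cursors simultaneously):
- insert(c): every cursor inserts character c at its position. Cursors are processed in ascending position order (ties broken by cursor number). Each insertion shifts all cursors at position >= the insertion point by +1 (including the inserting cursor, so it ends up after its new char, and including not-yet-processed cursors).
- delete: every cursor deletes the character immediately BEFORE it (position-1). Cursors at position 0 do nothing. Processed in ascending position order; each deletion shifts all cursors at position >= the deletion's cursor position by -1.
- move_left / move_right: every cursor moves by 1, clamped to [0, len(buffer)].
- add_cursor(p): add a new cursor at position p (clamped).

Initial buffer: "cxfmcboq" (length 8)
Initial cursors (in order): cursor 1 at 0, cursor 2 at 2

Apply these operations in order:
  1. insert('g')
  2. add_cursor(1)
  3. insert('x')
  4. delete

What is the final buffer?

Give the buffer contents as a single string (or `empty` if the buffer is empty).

After op 1 (insert('g')): buffer="gcxgfmcboq" (len 10), cursors c1@1 c2@4, authorship 1..2......
After op 2 (add_cursor(1)): buffer="gcxgfmcboq" (len 10), cursors c1@1 c3@1 c2@4, authorship 1..2......
After op 3 (insert('x')): buffer="gxxcxgxfmcboq" (len 13), cursors c1@3 c3@3 c2@7, authorship 113..22......
After op 4 (delete): buffer="gcxgfmcboq" (len 10), cursors c1@1 c3@1 c2@4, authorship 1..2......

Answer: gcxgfmcboq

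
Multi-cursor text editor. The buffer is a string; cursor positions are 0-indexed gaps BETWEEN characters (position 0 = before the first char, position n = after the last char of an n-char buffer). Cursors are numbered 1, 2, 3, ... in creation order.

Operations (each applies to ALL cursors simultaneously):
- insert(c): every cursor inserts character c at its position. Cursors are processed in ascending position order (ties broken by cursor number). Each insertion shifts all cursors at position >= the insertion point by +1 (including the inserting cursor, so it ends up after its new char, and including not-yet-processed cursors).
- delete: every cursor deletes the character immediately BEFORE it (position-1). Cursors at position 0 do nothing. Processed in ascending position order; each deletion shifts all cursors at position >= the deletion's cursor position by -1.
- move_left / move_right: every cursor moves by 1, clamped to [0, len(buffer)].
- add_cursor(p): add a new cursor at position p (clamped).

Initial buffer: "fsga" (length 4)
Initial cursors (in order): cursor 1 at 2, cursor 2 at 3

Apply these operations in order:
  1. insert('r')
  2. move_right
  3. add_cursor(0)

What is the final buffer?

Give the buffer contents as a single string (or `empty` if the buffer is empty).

Answer: fsrgra

Derivation:
After op 1 (insert('r')): buffer="fsrgra" (len 6), cursors c1@3 c2@5, authorship ..1.2.
After op 2 (move_right): buffer="fsrgra" (len 6), cursors c1@4 c2@6, authorship ..1.2.
After op 3 (add_cursor(0)): buffer="fsrgra" (len 6), cursors c3@0 c1@4 c2@6, authorship ..1.2.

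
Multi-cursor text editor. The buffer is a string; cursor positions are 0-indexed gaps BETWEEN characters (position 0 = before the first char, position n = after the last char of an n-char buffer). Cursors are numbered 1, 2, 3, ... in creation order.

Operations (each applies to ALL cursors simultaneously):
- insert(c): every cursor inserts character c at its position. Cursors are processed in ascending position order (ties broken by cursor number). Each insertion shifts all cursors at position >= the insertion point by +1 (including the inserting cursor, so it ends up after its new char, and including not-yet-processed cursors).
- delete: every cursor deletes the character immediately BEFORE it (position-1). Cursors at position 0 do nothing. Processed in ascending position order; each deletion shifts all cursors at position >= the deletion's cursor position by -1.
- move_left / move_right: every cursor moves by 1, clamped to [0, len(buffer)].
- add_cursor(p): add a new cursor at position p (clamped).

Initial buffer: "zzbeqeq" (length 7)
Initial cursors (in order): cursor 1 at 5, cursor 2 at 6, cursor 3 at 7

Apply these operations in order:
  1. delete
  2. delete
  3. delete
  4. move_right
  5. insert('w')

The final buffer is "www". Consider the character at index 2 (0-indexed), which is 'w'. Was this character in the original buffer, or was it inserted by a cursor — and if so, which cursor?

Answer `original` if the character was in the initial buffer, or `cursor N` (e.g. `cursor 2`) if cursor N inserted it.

Answer: cursor 3

Derivation:
After op 1 (delete): buffer="zzbe" (len 4), cursors c1@4 c2@4 c3@4, authorship ....
After op 2 (delete): buffer="z" (len 1), cursors c1@1 c2@1 c3@1, authorship .
After op 3 (delete): buffer="" (len 0), cursors c1@0 c2@0 c3@0, authorship 
After op 4 (move_right): buffer="" (len 0), cursors c1@0 c2@0 c3@0, authorship 
After op 5 (insert('w')): buffer="www" (len 3), cursors c1@3 c2@3 c3@3, authorship 123
Authorship (.=original, N=cursor N): 1 2 3
Index 2: author = 3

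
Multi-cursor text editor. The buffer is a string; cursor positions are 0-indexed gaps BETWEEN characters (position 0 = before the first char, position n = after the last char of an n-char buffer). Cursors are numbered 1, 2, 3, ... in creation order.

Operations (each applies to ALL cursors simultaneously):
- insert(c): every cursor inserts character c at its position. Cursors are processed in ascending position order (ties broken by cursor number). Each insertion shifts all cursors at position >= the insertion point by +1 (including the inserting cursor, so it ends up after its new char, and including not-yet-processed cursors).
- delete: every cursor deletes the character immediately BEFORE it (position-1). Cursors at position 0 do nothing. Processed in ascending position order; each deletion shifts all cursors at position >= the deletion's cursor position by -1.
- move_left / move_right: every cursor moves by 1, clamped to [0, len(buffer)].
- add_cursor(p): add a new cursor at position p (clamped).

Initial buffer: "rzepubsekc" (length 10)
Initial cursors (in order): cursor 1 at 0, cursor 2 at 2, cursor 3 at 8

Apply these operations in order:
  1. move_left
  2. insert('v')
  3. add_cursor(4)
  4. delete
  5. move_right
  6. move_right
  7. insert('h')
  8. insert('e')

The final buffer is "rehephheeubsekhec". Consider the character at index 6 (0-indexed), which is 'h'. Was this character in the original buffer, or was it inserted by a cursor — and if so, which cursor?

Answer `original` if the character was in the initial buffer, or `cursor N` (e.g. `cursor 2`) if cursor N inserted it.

Answer: cursor 4

Derivation:
After op 1 (move_left): buffer="rzepubsekc" (len 10), cursors c1@0 c2@1 c3@7, authorship ..........
After op 2 (insert('v')): buffer="vrvzepubsvekc" (len 13), cursors c1@1 c2@3 c3@10, authorship 1.2......3...
After op 3 (add_cursor(4)): buffer="vrvzepubsvekc" (len 13), cursors c1@1 c2@3 c4@4 c3@10, authorship 1.2......3...
After op 4 (delete): buffer="repubsekc" (len 9), cursors c1@0 c2@1 c4@1 c3@6, authorship .........
After op 5 (move_right): buffer="repubsekc" (len 9), cursors c1@1 c2@2 c4@2 c3@7, authorship .........
After op 6 (move_right): buffer="repubsekc" (len 9), cursors c1@2 c2@3 c4@3 c3@8, authorship .........
After op 7 (insert('h')): buffer="rehphhubsekhc" (len 13), cursors c1@3 c2@6 c4@6 c3@12, authorship ..1.24.....3.
After op 8 (insert('e')): buffer="rehephheeubsekhec" (len 17), cursors c1@4 c2@9 c4@9 c3@16, authorship ..11.2424.....33.
Authorship (.=original, N=cursor N): . . 1 1 . 2 4 2 4 . . . . . 3 3 .
Index 6: author = 4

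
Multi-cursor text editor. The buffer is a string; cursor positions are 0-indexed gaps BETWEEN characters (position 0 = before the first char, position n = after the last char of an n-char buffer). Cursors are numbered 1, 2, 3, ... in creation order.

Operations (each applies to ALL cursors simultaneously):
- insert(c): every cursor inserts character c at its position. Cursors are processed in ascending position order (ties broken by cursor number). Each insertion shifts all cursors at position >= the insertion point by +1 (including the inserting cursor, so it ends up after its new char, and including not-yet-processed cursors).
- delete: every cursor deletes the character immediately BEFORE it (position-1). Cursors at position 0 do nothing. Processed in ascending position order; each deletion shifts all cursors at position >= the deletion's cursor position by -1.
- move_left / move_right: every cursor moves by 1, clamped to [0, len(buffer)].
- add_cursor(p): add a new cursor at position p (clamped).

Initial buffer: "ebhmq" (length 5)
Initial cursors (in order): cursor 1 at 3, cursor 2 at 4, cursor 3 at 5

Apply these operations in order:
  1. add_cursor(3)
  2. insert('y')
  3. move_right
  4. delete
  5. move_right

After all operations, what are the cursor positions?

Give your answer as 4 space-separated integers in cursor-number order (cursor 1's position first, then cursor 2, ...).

Answer: 5 5 5 5

Derivation:
After op 1 (add_cursor(3)): buffer="ebhmq" (len 5), cursors c1@3 c4@3 c2@4 c3@5, authorship .....
After op 2 (insert('y')): buffer="ebhyymyqy" (len 9), cursors c1@5 c4@5 c2@7 c3@9, authorship ...14.2.3
After op 3 (move_right): buffer="ebhyymyqy" (len 9), cursors c1@6 c4@6 c2@8 c3@9, authorship ...14.2.3
After op 4 (delete): buffer="ebhyy" (len 5), cursors c1@4 c4@4 c2@5 c3@5, authorship ...12
After op 5 (move_right): buffer="ebhyy" (len 5), cursors c1@5 c2@5 c3@5 c4@5, authorship ...12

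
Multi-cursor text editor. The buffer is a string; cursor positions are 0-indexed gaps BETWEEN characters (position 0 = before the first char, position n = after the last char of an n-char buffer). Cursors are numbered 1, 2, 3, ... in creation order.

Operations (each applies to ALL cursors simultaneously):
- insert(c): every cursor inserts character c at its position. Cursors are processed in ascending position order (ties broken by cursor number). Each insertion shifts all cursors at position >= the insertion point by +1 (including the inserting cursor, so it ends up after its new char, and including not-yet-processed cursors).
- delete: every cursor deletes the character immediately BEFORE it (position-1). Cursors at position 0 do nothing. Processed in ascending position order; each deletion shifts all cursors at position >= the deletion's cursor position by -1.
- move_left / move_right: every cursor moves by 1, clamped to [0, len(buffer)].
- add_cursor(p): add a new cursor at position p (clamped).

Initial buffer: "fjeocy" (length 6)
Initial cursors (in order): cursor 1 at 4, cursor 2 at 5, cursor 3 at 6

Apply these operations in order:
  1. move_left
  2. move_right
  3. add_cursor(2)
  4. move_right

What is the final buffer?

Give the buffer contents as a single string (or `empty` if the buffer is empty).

After op 1 (move_left): buffer="fjeocy" (len 6), cursors c1@3 c2@4 c3@5, authorship ......
After op 2 (move_right): buffer="fjeocy" (len 6), cursors c1@4 c2@5 c3@6, authorship ......
After op 3 (add_cursor(2)): buffer="fjeocy" (len 6), cursors c4@2 c1@4 c2@5 c3@6, authorship ......
After op 4 (move_right): buffer="fjeocy" (len 6), cursors c4@3 c1@5 c2@6 c3@6, authorship ......

Answer: fjeocy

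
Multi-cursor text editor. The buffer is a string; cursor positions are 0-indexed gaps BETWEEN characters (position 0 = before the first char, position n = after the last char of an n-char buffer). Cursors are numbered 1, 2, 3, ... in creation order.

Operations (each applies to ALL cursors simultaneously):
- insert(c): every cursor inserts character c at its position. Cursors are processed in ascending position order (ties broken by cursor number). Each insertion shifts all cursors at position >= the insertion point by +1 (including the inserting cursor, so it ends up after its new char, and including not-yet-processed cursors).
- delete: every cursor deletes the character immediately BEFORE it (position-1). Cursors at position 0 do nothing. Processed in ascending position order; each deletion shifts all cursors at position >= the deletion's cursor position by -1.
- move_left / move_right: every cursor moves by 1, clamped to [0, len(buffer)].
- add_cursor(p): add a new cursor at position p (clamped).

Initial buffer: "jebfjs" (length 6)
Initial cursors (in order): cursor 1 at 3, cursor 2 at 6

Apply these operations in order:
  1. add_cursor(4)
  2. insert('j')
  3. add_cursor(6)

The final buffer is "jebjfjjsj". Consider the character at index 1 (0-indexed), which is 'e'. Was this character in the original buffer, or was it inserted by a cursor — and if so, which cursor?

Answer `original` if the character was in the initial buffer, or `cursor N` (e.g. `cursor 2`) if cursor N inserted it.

Answer: original

Derivation:
After op 1 (add_cursor(4)): buffer="jebfjs" (len 6), cursors c1@3 c3@4 c2@6, authorship ......
After op 2 (insert('j')): buffer="jebjfjjsj" (len 9), cursors c1@4 c3@6 c2@9, authorship ...1.3..2
After op 3 (add_cursor(6)): buffer="jebjfjjsj" (len 9), cursors c1@4 c3@6 c4@6 c2@9, authorship ...1.3..2
Authorship (.=original, N=cursor N): . . . 1 . 3 . . 2
Index 1: author = original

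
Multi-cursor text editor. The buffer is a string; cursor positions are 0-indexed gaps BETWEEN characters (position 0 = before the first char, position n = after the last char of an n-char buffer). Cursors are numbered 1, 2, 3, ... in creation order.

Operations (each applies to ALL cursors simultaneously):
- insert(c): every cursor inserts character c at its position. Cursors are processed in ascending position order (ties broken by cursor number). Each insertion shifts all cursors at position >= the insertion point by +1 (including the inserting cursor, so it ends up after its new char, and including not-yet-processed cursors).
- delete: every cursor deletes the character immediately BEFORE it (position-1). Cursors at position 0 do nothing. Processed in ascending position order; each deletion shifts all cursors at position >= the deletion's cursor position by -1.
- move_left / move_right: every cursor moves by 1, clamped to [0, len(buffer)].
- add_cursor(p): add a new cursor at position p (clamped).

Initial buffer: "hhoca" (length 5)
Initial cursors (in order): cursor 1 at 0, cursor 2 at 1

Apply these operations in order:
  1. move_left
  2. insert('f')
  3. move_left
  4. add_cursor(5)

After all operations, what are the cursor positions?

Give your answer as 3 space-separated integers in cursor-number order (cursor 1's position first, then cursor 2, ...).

After op 1 (move_left): buffer="hhoca" (len 5), cursors c1@0 c2@0, authorship .....
After op 2 (insert('f')): buffer="ffhhoca" (len 7), cursors c1@2 c2@2, authorship 12.....
After op 3 (move_left): buffer="ffhhoca" (len 7), cursors c1@1 c2@1, authorship 12.....
After op 4 (add_cursor(5)): buffer="ffhhoca" (len 7), cursors c1@1 c2@1 c3@5, authorship 12.....

Answer: 1 1 5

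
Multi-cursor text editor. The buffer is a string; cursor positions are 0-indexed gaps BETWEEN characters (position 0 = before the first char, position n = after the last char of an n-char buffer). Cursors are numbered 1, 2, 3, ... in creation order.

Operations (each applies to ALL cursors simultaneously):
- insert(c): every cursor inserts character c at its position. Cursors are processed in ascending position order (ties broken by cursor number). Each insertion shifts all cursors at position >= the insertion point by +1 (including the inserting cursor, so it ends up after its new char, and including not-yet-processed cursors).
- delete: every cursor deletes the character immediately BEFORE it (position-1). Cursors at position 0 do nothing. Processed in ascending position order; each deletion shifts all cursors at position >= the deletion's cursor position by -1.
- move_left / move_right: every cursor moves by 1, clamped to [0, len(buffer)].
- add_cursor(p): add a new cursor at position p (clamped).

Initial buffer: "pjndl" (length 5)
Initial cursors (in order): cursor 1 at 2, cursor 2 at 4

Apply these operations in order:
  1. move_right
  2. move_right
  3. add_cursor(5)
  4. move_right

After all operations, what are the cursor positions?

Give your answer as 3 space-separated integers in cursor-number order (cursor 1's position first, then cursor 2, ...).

After op 1 (move_right): buffer="pjndl" (len 5), cursors c1@3 c2@5, authorship .....
After op 2 (move_right): buffer="pjndl" (len 5), cursors c1@4 c2@5, authorship .....
After op 3 (add_cursor(5)): buffer="pjndl" (len 5), cursors c1@4 c2@5 c3@5, authorship .....
After op 4 (move_right): buffer="pjndl" (len 5), cursors c1@5 c2@5 c3@5, authorship .....

Answer: 5 5 5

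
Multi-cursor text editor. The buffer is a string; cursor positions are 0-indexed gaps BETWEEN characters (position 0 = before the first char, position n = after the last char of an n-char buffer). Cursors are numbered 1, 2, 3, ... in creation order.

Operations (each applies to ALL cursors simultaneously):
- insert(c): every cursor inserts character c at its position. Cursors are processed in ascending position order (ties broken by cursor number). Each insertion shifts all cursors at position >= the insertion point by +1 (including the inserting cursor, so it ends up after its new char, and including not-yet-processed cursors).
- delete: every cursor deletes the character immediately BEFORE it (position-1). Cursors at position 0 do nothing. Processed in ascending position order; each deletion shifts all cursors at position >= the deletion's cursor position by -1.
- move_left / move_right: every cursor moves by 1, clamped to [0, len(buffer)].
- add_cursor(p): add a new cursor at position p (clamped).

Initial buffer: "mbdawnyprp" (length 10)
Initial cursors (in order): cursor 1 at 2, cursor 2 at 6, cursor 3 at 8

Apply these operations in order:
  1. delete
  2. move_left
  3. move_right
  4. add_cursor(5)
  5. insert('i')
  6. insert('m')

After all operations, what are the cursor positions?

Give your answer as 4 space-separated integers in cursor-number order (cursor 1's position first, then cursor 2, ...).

After op 1 (delete): buffer="mdawyrp" (len 7), cursors c1@1 c2@4 c3@5, authorship .......
After op 2 (move_left): buffer="mdawyrp" (len 7), cursors c1@0 c2@3 c3@4, authorship .......
After op 3 (move_right): buffer="mdawyrp" (len 7), cursors c1@1 c2@4 c3@5, authorship .......
After op 4 (add_cursor(5)): buffer="mdawyrp" (len 7), cursors c1@1 c2@4 c3@5 c4@5, authorship .......
After op 5 (insert('i')): buffer="midawiyiirp" (len 11), cursors c1@2 c2@6 c3@9 c4@9, authorship .1...2.34..
After op 6 (insert('m')): buffer="mimdawimyiimmrp" (len 15), cursors c1@3 c2@8 c3@13 c4@13, authorship .11...22.3434..

Answer: 3 8 13 13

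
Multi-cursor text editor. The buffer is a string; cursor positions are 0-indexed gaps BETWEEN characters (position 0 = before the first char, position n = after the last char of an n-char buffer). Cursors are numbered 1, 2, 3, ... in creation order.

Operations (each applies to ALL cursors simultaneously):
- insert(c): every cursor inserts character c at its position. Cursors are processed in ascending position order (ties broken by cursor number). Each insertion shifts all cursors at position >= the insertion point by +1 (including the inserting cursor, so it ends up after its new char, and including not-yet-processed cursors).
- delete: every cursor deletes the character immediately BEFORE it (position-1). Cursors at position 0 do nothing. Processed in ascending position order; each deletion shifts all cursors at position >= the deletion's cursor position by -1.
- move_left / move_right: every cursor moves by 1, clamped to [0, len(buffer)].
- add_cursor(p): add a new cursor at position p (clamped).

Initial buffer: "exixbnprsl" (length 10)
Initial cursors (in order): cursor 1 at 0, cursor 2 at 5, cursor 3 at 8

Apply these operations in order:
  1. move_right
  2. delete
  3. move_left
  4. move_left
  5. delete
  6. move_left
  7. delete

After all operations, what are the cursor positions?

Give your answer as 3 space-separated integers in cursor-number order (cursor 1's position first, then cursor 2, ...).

After op 1 (move_right): buffer="exixbnprsl" (len 10), cursors c1@1 c2@6 c3@9, authorship ..........
After op 2 (delete): buffer="xixbprl" (len 7), cursors c1@0 c2@4 c3@6, authorship .......
After op 3 (move_left): buffer="xixbprl" (len 7), cursors c1@0 c2@3 c3@5, authorship .......
After op 4 (move_left): buffer="xixbprl" (len 7), cursors c1@0 c2@2 c3@4, authorship .......
After op 5 (delete): buffer="xxprl" (len 5), cursors c1@0 c2@1 c3@2, authorship .....
After op 6 (move_left): buffer="xxprl" (len 5), cursors c1@0 c2@0 c3@1, authorship .....
After op 7 (delete): buffer="xprl" (len 4), cursors c1@0 c2@0 c3@0, authorship ....

Answer: 0 0 0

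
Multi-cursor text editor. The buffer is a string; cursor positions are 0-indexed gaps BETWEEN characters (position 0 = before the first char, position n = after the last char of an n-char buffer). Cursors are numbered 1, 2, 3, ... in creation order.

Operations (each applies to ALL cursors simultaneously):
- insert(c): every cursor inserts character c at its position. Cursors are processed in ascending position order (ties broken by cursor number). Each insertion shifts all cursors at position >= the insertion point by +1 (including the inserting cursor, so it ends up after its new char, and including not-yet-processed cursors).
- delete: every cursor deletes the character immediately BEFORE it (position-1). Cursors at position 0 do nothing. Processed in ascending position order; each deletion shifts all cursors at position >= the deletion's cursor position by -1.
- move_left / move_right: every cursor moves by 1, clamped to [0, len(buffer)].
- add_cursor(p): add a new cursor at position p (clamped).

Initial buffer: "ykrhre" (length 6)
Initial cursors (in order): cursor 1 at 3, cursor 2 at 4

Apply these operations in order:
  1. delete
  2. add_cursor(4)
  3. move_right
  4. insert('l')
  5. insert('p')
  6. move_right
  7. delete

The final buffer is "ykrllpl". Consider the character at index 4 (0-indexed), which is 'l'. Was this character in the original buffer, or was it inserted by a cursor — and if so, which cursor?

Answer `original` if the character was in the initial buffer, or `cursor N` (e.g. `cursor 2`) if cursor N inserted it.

Answer: cursor 2

Derivation:
After op 1 (delete): buffer="ykre" (len 4), cursors c1@2 c2@2, authorship ....
After op 2 (add_cursor(4)): buffer="ykre" (len 4), cursors c1@2 c2@2 c3@4, authorship ....
After op 3 (move_right): buffer="ykre" (len 4), cursors c1@3 c2@3 c3@4, authorship ....
After op 4 (insert('l')): buffer="ykrllel" (len 7), cursors c1@5 c2@5 c3@7, authorship ...12.3
After op 5 (insert('p')): buffer="ykrllppelp" (len 10), cursors c1@7 c2@7 c3@10, authorship ...1212.33
After op 6 (move_right): buffer="ykrllppelp" (len 10), cursors c1@8 c2@8 c3@10, authorship ...1212.33
After op 7 (delete): buffer="ykrllpl" (len 7), cursors c1@6 c2@6 c3@7, authorship ...1213
Authorship (.=original, N=cursor N): . . . 1 2 1 3
Index 4: author = 2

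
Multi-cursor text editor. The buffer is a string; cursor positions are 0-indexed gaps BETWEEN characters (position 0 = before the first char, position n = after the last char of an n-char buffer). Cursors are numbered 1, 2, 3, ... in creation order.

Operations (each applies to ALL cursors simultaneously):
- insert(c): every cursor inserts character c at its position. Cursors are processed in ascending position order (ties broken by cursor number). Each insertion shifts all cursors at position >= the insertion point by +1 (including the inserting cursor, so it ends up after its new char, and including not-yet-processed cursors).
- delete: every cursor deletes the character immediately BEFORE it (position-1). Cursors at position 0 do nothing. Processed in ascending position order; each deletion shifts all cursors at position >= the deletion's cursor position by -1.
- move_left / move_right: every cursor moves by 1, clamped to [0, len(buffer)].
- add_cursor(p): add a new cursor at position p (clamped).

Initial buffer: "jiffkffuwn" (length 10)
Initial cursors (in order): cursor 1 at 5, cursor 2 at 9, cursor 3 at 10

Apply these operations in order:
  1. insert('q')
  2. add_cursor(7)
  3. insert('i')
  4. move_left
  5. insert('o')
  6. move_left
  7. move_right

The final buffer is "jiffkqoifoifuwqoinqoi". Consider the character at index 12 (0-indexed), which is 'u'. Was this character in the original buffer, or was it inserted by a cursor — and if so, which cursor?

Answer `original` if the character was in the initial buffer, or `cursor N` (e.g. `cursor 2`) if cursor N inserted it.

After op 1 (insert('q')): buffer="jiffkqffuwqnq" (len 13), cursors c1@6 c2@11 c3@13, authorship .....1....2.3
After op 2 (add_cursor(7)): buffer="jiffkqffuwqnq" (len 13), cursors c1@6 c4@7 c2@11 c3@13, authorship .....1....2.3
After op 3 (insert('i')): buffer="jiffkqififuwqinqi" (len 17), cursors c1@7 c4@9 c2@14 c3@17, authorship .....11.4...22.33
After op 4 (move_left): buffer="jiffkqififuwqinqi" (len 17), cursors c1@6 c4@8 c2@13 c3@16, authorship .....11.4...22.33
After op 5 (insert('o')): buffer="jiffkqoifoifuwqoinqoi" (len 21), cursors c1@7 c4@10 c2@16 c3@20, authorship .....111.44...222.333
After op 6 (move_left): buffer="jiffkqoifoifuwqoinqoi" (len 21), cursors c1@6 c4@9 c2@15 c3@19, authorship .....111.44...222.333
After op 7 (move_right): buffer="jiffkqoifoifuwqoinqoi" (len 21), cursors c1@7 c4@10 c2@16 c3@20, authorship .....111.44...222.333
Authorship (.=original, N=cursor N): . . . . . 1 1 1 . 4 4 . . . 2 2 2 . 3 3 3
Index 12: author = original

Answer: original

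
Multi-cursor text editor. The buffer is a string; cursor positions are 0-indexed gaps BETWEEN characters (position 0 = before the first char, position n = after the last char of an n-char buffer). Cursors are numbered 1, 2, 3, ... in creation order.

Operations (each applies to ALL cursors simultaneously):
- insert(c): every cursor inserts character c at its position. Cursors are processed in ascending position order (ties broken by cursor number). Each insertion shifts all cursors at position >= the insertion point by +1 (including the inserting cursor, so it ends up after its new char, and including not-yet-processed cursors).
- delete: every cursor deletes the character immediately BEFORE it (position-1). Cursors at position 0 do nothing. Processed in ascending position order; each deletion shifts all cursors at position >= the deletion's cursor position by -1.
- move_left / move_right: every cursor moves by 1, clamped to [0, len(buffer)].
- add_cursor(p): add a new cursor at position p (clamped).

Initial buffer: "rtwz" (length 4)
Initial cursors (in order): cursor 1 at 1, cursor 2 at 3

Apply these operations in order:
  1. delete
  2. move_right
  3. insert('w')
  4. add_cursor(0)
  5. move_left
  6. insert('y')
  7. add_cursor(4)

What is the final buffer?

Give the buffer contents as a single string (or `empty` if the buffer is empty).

After op 1 (delete): buffer="tz" (len 2), cursors c1@0 c2@1, authorship ..
After op 2 (move_right): buffer="tz" (len 2), cursors c1@1 c2@2, authorship ..
After op 3 (insert('w')): buffer="twzw" (len 4), cursors c1@2 c2@4, authorship .1.2
After op 4 (add_cursor(0)): buffer="twzw" (len 4), cursors c3@0 c1@2 c2@4, authorship .1.2
After op 5 (move_left): buffer="twzw" (len 4), cursors c3@0 c1@1 c2@3, authorship .1.2
After op 6 (insert('y')): buffer="ytywzyw" (len 7), cursors c3@1 c1@3 c2@6, authorship 3.11.22
After op 7 (add_cursor(4)): buffer="ytywzyw" (len 7), cursors c3@1 c1@3 c4@4 c2@6, authorship 3.11.22

Answer: ytywzyw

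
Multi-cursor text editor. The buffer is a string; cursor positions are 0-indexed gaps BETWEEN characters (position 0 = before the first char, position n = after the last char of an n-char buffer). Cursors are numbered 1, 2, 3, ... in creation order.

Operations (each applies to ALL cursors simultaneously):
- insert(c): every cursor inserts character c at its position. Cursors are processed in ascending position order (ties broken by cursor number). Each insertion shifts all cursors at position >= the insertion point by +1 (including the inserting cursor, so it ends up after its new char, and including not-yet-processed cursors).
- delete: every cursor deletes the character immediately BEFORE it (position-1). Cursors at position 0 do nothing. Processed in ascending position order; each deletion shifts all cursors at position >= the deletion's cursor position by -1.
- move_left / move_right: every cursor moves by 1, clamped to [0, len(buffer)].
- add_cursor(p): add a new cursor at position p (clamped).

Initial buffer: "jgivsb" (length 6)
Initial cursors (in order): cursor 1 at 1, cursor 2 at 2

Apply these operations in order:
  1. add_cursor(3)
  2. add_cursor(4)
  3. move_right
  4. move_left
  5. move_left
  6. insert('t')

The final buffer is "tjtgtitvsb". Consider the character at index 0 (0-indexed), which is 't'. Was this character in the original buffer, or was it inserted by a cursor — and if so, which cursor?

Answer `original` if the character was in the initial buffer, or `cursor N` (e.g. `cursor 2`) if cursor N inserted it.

Answer: cursor 1

Derivation:
After op 1 (add_cursor(3)): buffer="jgivsb" (len 6), cursors c1@1 c2@2 c3@3, authorship ......
After op 2 (add_cursor(4)): buffer="jgivsb" (len 6), cursors c1@1 c2@2 c3@3 c4@4, authorship ......
After op 3 (move_right): buffer="jgivsb" (len 6), cursors c1@2 c2@3 c3@4 c4@5, authorship ......
After op 4 (move_left): buffer="jgivsb" (len 6), cursors c1@1 c2@2 c3@3 c4@4, authorship ......
After op 5 (move_left): buffer="jgivsb" (len 6), cursors c1@0 c2@1 c3@2 c4@3, authorship ......
After op 6 (insert('t')): buffer="tjtgtitvsb" (len 10), cursors c1@1 c2@3 c3@5 c4@7, authorship 1.2.3.4...
Authorship (.=original, N=cursor N): 1 . 2 . 3 . 4 . . .
Index 0: author = 1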